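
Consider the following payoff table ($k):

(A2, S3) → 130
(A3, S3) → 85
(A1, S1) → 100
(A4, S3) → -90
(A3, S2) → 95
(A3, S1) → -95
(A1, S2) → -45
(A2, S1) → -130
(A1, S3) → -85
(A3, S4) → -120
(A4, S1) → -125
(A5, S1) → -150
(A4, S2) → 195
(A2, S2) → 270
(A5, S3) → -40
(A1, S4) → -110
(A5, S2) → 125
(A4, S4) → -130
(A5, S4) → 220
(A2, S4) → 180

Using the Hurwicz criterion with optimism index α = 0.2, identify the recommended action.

A1: 0.2·100 + 0.8·(-110) = -68
A2: 0.2·270 + 0.8·(-130) = -50
A3: 0.2·95 + 0.8·(-120) = -77
A4: 0.2·195 + 0.8·(-130) = -65
A5: 0.2·220 + 0.8·(-150) = -76
Highest Hurwicz score = -50 → A2.

A2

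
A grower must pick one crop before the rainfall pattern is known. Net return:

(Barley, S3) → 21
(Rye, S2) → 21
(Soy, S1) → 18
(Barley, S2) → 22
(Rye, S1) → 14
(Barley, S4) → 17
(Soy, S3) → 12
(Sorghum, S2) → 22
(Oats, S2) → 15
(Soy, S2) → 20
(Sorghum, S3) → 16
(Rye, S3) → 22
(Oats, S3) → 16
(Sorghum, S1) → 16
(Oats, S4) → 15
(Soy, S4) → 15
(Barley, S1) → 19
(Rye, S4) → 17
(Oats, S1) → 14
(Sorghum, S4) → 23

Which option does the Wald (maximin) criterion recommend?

Row minima: Rye=14, Sorghum=16, Soy=12, Barley=17, Oats=14
Best worst-case = 17 → Barley.

Barley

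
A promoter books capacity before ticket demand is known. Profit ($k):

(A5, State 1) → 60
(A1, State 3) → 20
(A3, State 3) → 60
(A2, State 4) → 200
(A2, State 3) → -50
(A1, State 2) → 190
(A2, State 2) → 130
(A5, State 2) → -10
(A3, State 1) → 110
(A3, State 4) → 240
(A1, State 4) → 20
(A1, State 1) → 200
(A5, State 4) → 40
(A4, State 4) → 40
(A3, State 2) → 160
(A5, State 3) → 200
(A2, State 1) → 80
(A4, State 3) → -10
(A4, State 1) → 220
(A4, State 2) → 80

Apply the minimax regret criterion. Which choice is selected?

A3

Column bests: State 1=220, State 2=190, State 3=200, State 4=240.
A1 regrets: 20, 0, 180, 220 → max 220
A2 regrets: 140, 60, 250, 40 → max 250
A3 regrets: 110, 30, 140, 0 → max 140
A4 regrets: 0, 110, 210, 200 → max 210
A5 regrets: 160, 200, 0, 200 → max 200
Smallest max regret = 140 → A3.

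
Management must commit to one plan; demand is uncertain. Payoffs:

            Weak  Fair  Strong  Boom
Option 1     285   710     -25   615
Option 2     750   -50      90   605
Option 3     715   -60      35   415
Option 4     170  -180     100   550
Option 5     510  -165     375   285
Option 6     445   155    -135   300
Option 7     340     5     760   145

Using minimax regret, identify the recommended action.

Column bests: Weak=750, Fair=710, Strong=760, Boom=615.
Option 1 regrets: 465, 0, 785, 0 → max 785
Option 2 regrets: 0, 760, 670, 10 → max 760
Option 3 regrets: 35, 770, 725, 200 → max 770
Option 4 regrets: 580, 890, 660, 65 → max 890
Option 5 regrets: 240, 875, 385, 330 → max 875
Option 6 regrets: 305, 555, 895, 315 → max 895
Option 7 regrets: 410, 705, 0, 470 → max 705
Smallest max regret = 705 → Option 7.

Option 7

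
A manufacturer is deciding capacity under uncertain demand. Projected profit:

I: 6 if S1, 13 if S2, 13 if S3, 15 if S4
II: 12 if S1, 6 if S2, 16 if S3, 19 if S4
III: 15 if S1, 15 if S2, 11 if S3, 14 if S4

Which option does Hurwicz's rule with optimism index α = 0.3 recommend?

III

I: 0.3·15 + 0.7·6 = 8.7
II: 0.3·19 + 0.7·6 = 9.9
III: 0.3·15 + 0.7·11 = 12.2
Highest Hurwicz score = 12.2 → III.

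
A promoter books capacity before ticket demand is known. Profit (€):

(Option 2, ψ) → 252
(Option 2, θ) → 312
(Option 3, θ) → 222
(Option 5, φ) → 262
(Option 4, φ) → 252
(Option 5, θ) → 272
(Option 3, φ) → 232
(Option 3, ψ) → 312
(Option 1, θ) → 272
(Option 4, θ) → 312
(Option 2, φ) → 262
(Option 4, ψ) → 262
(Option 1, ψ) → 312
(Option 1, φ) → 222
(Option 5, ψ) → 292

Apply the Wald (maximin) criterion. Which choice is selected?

Option 5

Row minima: Option 1=222, Option 2=252, Option 3=222, Option 4=252, Option 5=262
Best worst-case = 262 → Option 5.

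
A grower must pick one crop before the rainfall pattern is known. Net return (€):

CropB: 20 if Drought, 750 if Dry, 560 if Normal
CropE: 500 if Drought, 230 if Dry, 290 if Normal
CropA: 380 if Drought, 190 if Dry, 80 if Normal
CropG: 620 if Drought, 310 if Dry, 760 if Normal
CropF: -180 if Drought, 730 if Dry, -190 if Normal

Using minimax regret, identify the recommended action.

Column bests: Drought=620, Dry=750, Normal=760.
CropB regrets: 600, 0, 200 → max 600
CropE regrets: 120, 520, 470 → max 520
CropA regrets: 240, 560, 680 → max 680
CropG regrets: 0, 440, 0 → max 440
CropF regrets: 800, 20, 950 → max 950
Smallest max regret = 440 → CropG.

CropG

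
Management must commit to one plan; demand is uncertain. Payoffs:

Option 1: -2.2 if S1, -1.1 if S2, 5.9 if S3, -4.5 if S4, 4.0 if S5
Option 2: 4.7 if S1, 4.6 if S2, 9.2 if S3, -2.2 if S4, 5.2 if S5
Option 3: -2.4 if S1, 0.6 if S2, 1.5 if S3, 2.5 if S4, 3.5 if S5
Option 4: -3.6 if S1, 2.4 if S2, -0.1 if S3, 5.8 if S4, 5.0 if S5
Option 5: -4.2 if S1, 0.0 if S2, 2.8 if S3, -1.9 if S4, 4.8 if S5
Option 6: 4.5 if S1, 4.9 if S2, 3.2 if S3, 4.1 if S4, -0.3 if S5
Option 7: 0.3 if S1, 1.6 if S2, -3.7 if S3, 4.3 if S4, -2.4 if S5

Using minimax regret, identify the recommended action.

Column bests: S1=4.7, S2=4.9, S3=9.2, S4=5.8, S5=5.2.
Option 1 regrets: 6.9, 6.0, 3.3, 10.3, 1.2 → max 10.3
Option 2 regrets: 0.0, 0.3, 0.0, 8.0, 0.0 → max 8.0
Option 3 regrets: 7.1, 4.3, 7.7, 3.3, 1.7 → max 7.7
Option 4 regrets: 8.3, 2.5, 9.3, 0.0, 0.2 → max 9.3
Option 5 regrets: 8.9, 4.9, 6.4, 7.7, 0.4 → max 8.9
Option 6 regrets: 0.2, 0.0, 6.0, 1.7, 5.5 → max 6.0
Option 7 regrets: 4.4, 3.3, 12.9, 1.5, 7.6 → max 12.9
Smallest max regret = 6.0 → Option 6.

Option 6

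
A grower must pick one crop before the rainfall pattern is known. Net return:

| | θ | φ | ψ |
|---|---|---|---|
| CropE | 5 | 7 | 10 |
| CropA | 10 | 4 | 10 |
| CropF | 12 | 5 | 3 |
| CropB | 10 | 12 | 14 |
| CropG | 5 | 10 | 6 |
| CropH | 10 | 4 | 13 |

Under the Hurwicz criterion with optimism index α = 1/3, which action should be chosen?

CropE: 1/3·10 + 2/3·5 = 20/3
CropA: 1/3·10 + 2/3·4 = 6
CropF: 1/3·12 + 2/3·3 = 6
CropB: 1/3·14 + 2/3·10 = 34/3
CropG: 1/3·10 + 2/3·5 = 20/3
CropH: 1/3·13 + 2/3·4 = 7
Highest Hurwicz score = 34/3 → CropB.

CropB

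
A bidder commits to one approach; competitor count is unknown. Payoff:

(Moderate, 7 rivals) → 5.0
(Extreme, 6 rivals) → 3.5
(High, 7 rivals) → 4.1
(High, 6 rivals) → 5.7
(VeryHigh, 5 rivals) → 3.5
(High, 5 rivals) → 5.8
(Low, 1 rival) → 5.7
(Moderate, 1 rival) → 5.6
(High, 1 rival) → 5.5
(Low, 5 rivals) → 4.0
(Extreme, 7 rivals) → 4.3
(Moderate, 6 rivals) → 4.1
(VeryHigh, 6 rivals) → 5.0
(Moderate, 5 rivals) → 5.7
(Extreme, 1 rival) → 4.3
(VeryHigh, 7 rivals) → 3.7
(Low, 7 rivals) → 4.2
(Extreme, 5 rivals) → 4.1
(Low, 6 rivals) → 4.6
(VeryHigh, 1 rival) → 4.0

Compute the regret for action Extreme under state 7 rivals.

0.7

Best payoff under 7 rivals is 5.0.
Regret = 5.0 − 4.3 = 0.7.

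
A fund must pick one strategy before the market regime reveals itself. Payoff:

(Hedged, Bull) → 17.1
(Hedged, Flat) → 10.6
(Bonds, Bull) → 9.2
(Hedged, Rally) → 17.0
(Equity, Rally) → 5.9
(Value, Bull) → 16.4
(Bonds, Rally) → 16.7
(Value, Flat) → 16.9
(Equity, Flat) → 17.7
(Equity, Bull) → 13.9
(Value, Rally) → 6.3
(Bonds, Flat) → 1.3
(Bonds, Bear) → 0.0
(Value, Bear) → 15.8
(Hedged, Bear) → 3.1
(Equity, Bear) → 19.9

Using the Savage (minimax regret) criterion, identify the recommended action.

Value

Column bests: Bear=19.9, Flat=17.7, Bull=17.1, Rally=17.0.
Value regrets: 4.1, 0.8, 0.7, 10.7 → max 10.7
Bonds regrets: 19.9, 16.4, 7.9, 0.3 → max 19.9
Hedged regrets: 16.8, 7.1, 0.0, 0.0 → max 16.8
Equity regrets: 0.0, 0.0, 3.2, 11.1 → max 11.1
Smallest max regret = 10.7 → Value.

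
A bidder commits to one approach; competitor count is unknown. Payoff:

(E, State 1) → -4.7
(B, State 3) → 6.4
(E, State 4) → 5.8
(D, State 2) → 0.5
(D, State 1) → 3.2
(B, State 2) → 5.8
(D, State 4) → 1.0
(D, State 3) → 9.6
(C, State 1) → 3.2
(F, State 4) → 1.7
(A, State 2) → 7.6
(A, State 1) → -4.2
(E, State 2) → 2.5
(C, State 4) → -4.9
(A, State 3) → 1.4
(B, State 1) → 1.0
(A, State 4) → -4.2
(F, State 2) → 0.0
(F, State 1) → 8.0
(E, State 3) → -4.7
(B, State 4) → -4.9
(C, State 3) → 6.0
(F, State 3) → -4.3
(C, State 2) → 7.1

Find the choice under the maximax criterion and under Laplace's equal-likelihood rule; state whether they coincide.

Row maxima: A=7.6, B=6.4, C=7.1, D=9.6, E=5.8, F=8.0
Best best-case = 9.6 → D.
Row averages: A=0.15, B=2.075, C=2.85, D=3.575, E=-0.275, F=1.35
Highest average = 3.575 → D.

maximax → D; laplace → D (agree)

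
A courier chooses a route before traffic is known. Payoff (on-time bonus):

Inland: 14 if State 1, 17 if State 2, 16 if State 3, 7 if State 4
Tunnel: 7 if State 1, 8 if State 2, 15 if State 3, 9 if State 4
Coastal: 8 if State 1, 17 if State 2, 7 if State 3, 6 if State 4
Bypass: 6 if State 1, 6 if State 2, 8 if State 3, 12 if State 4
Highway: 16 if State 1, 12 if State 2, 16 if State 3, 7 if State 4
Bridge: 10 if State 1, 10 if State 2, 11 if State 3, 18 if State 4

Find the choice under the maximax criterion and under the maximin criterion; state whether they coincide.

Row maxima: Inland=17, Tunnel=15, Coastal=17, Bypass=12, Highway=16, Bridge=18
Best best-case = 18 → Bridge.
Row minima: Inland=7, Tunnel=7, Coastal=6, Bypass=6, Highway=7, Bridge=10
Best worst-case = 10 → Bridge.

maximax → Bridge; maximin → Bridge (agree)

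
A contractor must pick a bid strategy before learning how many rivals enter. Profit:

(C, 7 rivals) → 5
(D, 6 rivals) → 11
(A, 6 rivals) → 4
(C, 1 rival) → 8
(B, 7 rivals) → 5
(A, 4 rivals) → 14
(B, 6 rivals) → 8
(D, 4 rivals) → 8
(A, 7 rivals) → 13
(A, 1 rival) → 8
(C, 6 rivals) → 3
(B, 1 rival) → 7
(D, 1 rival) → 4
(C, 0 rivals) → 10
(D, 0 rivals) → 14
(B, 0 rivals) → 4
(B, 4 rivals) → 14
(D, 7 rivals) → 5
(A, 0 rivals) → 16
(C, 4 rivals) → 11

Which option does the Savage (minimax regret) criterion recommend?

Column bests: 0 rivals=16, 1 rival=8, 4 rivals=14, 6 rivals=11, 7 rivals=13.
A regrets: 0, 0, 0, 7, 0 → max 7
B regrets: 12, 1, 0, 3, 8 → max 12
C regrets: 6, 0, 3, 8, 8 → max 8
D regrets: 2, 4, 6, 0, 8 → max 8
Smallest max regret = 7 → A.

A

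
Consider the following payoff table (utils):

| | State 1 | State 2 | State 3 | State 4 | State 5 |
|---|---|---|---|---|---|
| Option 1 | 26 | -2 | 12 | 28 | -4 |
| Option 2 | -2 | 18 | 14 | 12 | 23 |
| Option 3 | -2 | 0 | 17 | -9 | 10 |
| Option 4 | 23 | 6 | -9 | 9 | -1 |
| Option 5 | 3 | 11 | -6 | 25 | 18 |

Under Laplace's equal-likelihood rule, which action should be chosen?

Option 2

Row averages: Option 1=12, Option 2=13, Option 3=3.2, Option 4=5.6, Option 5=10.2
Highest average = 13 → Option 2.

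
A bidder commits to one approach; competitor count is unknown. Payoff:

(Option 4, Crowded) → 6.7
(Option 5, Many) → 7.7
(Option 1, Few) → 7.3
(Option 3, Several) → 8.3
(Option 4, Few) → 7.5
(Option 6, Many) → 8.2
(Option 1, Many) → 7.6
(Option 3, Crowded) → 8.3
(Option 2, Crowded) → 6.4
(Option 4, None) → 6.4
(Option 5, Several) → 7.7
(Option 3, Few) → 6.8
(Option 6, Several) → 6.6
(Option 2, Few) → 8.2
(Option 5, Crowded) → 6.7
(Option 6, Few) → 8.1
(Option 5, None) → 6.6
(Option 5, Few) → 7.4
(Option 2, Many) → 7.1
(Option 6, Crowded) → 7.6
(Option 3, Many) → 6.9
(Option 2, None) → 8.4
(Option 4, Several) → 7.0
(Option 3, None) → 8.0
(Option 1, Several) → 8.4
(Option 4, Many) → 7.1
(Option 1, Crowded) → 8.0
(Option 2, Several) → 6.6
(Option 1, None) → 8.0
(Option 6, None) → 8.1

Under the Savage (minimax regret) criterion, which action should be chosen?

Column bests: None=8.4, Few=8.2, Several=8.4, Many=8.2, Crowded=8.3.
Option 1 regrets: 0.4, 0.9, 0.0, 0.6, 0.3 → max 0.9
Option 2 regrets: 0.0, 0.0, 1.8, 1.1, 1.9 → max 1.9
Option 3 regrets: 0.4, 1.4, 0.1, 1.3, 0.0 → max 1.4
Option 4 regrets: 2.0, 0.7, 1.4, 1.1, 1.6 → max 2.0
Option 5 regrets: 1.8, 0.8, 0.7, 0.5, 1.6 → max 1.8
Option 6 regrets: 0.3, 0.1, 1.8, 0.0, 0.7 → max 1.8
Smallest max regret = 0.9 → Option 1.

Option 1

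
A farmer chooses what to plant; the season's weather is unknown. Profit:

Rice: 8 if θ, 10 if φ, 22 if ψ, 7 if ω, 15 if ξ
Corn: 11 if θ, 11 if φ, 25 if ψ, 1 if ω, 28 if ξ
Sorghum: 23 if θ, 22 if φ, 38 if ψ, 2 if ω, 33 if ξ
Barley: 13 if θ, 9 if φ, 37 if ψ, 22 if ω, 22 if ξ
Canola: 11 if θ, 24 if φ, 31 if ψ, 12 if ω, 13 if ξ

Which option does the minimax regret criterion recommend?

Barley

Column bests: θ=23, φ=24, ψ=38, ω=22, ξ=33.
Rice regrets: 15, 14, 16, 15, 18 → max 18
Corn regrets: 12, 13, 13, 21, 5 → max 21
Sorghum regrets: 0, 2, 0, 20, 0 → max 20
Barley regrets: 10, 15, 1, 0, 11 → max 15
Canola regrets: 12, 0, 7, 10, 20 → max 20
Smallest max regret = 15 → Barley.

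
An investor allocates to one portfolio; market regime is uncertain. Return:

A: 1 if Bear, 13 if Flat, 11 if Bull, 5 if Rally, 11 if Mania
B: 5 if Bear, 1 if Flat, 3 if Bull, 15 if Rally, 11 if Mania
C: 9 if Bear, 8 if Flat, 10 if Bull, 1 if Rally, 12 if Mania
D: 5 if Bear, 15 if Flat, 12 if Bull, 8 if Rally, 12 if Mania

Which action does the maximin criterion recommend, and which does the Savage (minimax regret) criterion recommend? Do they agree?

Row minima: A=1, B=1, C=1, D=5
Best worst-case = 5 → D.
Column bests: Bear=9, Flat=15, Bull=12, Rally=15, Mania=12.
A regrets: 8, 2, 1, 10, 1 → max 10
B regrets: 4, 14, 9, 0, 1 → max 14
C regrets: 0, 7, 2, 14, 0 → max 14
D regrets: 4, 0, 0, 7, 0 → max 7
Smallest max regret = 7 → D.

maximin → D; minimax regret → D (agree)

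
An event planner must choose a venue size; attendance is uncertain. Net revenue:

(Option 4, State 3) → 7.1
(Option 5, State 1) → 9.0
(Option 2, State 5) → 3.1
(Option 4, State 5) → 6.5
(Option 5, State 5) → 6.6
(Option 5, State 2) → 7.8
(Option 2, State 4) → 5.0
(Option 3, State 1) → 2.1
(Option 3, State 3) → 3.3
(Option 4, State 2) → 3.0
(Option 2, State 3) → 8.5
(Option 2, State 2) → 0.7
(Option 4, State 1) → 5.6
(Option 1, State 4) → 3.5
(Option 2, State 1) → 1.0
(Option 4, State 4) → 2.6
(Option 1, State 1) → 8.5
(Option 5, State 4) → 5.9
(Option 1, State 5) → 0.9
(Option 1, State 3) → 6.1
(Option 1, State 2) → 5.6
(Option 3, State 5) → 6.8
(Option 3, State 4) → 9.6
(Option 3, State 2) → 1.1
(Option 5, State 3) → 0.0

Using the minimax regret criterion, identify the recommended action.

Column bests: State 1=9.0, State 2=7.8, State 3=8.5, State 4=9.6, State 5=6.8.
Option 1 regrets: 0.5, 2.2, 2.4, 6.1, 5.9 → max 6.1
Option 2 regrets: 8.0, 7.1, 0.0, 4.6, 3.7 → max 8.0
Option 3 regrets: 6.9, 6.7, 5.2, 0.0, 0.0 → max 6.9
Option 4 regrets: 3.4, 4.8, 1.4, 7.0, 0.3 → max 7.0
Option 5 regrets: 0.0, 0.0, 8.5, 3.7, 0.2 → max 8.5
Smallest max regret = 6.1 → Option 1.

Option 1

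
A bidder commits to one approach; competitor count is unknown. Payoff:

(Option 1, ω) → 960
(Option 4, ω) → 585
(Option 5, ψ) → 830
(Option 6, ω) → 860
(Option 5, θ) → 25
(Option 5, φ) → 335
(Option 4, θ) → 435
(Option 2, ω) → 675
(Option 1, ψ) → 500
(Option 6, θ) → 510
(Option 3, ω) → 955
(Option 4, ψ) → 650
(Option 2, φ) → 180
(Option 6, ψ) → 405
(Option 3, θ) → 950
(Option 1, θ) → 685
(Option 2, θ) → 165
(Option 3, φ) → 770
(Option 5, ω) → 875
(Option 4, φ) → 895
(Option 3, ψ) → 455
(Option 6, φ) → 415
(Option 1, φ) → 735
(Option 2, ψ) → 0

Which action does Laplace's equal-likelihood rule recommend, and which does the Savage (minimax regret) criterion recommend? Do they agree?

laplace → Option 3; minimax regret → Option 1 (disagree)

Row averages: Option 1=720, Option 2=255, Option 3=782.5, Option 4=641.25, Option 5=516.25, Option 6=547.5
Highest average = 782.5 → Option 3.
Column bests: θ=950, φ=895, ψ=830, ω=960.
Option 1 regrets: 265, 160, 330, 0 → max 330
Option 2 regrets: 785, 715, 830, 285 → max 830
Option 3 regrets: 0, 125, 375, 5 → max 375
Option 4 regrets: 515, 0, 180, 375 → max 515
Option 5 regrets: 925, 560, 0, 85 → max 925
Option 6 regrets: 440, 480, 425, 100 → max 480
Smallest max regret = 330 → Option 1.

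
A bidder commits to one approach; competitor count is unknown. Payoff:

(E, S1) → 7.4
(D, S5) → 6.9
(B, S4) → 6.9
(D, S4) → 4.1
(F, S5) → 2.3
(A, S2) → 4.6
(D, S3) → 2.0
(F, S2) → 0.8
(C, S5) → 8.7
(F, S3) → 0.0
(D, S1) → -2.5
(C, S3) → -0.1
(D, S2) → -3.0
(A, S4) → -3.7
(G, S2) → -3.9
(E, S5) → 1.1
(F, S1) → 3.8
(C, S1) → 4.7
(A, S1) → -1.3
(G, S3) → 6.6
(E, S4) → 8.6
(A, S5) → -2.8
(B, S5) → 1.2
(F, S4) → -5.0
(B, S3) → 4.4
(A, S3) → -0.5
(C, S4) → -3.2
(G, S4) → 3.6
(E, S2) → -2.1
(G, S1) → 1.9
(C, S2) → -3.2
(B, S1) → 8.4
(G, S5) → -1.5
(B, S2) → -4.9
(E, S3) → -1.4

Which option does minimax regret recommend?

Column bests: S1=8.4, S2=4.6, S3=6.6, S4=8.6, S5=8.7.
A regrets: 9.7, 0.0, 7.1, 12.3, 11.5 → max 12.3
B regrets: 0.0, 9.5, 2.2, 1.7, 7.5 → max 9.5
C regrets: 3.7, 7.8, 6.7, 11.8, 0.0 → max 11.8
D regrets: 10.9, 7.6, 4.6, 4.5, 1.8 → max 10.9
E regrets: 1.0, 6.7, 8.0, 0.0, 7.6 → max 8.0
F regrets: 4.6, 3.8, 6.6, 13.6, 6.4 → max 13.6
G regrets: 6.5, 8.5, 0.0, 5.0, 10.2 → max 10.2
Smallest max regret = 8.0 → E.

E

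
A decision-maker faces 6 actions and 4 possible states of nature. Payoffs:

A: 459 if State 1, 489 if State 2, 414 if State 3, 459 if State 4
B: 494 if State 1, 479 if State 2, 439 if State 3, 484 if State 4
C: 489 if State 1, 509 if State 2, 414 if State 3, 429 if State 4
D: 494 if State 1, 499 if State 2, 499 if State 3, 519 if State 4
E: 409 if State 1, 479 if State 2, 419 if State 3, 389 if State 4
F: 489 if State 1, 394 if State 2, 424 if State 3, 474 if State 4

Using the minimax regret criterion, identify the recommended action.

D

Column bests: State 1=494, State 2=509, State 3=499, State 4=519.
A regrets: 35, 20, 85, 60 → max 85
B regrets: 0, 30, 60, 35 → max 60
C regrets: 5, 0, 85, 90 → max 90
D regrets: 0, 10, 0, 0 → max 10
E regrets: 85, 30, 80, 130 → max 130
F regrets: 5, 115, 75, 45 → max 115
Smallest max regret = 10 → D.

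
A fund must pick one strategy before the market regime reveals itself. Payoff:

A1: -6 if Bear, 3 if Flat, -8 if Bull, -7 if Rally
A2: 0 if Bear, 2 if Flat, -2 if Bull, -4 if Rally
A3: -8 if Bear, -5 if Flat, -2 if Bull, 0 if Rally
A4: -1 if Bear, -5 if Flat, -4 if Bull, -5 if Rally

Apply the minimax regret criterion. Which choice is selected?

Column bests: Bear=0, Flat=3, Bull=-2, Rally=0.
A1 regrets: 6, 0, 6, 7 → max 7
A2 regrets: 0, 1, 0, 4 → max 4
A3 regrets: 8, 8, 0, 0 → max 8
A4 regrets: 1, 8, 2, 5 → max 8
Smallest max regret = 4 → A2.

A2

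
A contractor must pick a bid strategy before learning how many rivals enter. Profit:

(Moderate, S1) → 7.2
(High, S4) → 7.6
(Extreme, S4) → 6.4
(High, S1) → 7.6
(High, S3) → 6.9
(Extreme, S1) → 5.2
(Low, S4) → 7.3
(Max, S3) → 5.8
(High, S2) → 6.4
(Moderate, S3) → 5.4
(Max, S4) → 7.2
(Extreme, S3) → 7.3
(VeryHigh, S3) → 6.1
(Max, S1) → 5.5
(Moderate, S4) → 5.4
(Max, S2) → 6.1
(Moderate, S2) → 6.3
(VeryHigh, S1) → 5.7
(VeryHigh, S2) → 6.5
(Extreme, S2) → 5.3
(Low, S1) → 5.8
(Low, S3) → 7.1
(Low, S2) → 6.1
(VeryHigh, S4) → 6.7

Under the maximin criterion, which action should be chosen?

Row minima: Low=5.8, Moderate=5.4, High=6.4, VeryHigh=5.7, Extreme=5.2, Max=5.5
Best worst-case = 6.4 → High.

High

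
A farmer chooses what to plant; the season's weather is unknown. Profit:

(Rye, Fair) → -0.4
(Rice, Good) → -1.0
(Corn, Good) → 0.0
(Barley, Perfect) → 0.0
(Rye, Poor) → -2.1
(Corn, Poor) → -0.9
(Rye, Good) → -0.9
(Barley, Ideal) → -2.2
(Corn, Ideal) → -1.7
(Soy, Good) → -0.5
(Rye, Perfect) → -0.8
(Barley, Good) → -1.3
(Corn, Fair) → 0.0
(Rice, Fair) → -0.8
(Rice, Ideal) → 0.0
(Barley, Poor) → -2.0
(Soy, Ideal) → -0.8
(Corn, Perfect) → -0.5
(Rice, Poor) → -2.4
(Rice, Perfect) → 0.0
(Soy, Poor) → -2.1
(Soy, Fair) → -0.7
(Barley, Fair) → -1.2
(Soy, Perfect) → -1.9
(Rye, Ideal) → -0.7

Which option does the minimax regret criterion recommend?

Rye

Column bests: Poor=-0.9, Fair=0.0, Good=0.0, Ideal=0.0, Perfect=0.0.
Rye regrets: 1.2, 0.4, 0.9, 0.7, 0.8 → max 1.2
Rice regrets: 1.5, 0.8, 1.0, 0.0, 0.0 → max 1.5
Barley regrets: 1.1, 1.2, 1.3, 2.2, 0.0 → max 2.2
Corn regrets: 0.0, 0.0, 0.0, 1.7, 0.5 → max 1.7
Soy regrets: 1.2, 0.7, 0.5, 0.8, 1.9 → max 1.9
Smallest max regret = 1.2 → Rye.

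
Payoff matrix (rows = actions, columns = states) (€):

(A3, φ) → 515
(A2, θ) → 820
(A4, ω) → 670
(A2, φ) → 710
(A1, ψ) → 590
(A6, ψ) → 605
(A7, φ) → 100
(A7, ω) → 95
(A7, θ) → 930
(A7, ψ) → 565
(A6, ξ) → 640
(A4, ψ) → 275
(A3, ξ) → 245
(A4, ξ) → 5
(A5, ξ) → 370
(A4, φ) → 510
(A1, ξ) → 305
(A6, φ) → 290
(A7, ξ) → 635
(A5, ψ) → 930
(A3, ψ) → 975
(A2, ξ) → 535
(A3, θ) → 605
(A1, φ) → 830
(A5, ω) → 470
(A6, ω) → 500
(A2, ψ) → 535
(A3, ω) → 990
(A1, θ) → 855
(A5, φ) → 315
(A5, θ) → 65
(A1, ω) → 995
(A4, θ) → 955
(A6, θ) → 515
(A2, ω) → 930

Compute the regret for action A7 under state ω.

900

Best payoff under ω is 995.
Regret = 995 − 95 = 900.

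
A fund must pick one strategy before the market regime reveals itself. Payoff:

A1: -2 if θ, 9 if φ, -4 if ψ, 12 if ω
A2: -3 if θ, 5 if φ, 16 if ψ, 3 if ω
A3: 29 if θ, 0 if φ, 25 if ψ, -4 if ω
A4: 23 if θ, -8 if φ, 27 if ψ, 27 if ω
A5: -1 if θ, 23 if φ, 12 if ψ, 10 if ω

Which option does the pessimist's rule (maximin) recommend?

A5

Row minima: A1=-4, A2=-3, A3=-4, A4=-8, A5=-1
Best worst-case = -1 → A5.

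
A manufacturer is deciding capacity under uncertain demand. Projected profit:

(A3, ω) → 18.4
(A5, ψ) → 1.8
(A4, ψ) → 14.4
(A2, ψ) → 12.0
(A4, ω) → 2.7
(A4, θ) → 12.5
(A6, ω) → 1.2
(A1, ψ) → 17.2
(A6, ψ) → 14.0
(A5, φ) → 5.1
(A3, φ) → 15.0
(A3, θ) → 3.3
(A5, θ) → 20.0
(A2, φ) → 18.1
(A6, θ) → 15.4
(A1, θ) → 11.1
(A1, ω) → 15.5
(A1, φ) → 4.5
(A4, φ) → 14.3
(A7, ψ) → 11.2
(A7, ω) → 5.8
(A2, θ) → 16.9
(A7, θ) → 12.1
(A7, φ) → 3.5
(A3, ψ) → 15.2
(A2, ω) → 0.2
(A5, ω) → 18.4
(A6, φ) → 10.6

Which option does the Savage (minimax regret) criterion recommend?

A1

Column bests: θ=20.0, φ=18.1, ψ=17.2, ω=18.4.
A1 regrets: 8.9, 13.6, 0.0, 2.9 → max 13.6
A2 regrets: 3.1, 0.0, 5.2, 18.2 → max 18.2
A3 regrets: 16.7, 3.1, 2.0, 0.0 → max 16.7
A4 regrets: 7.5, 3.8, 2.8, 15.7 → max 15.7
A5 regrets: 0.0, 13.0, 15.4, 0.0 → max 15.4
A6 regrets: 4.6, 7.5, 3.2, 17.2 → max 17.2
A7 regrets: 7.9, 14.6, 6.0, 12.6 → max 14.6
Smallest max regret = 13.6 → A1.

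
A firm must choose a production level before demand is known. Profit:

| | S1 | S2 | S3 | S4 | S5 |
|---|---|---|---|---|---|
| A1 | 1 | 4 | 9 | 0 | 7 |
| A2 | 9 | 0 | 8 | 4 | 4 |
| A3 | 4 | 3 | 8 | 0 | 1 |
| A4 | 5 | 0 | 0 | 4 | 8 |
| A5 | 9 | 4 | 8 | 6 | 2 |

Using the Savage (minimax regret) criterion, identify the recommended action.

A2

Column bests: S1=9, S2=4, S3=9, S4=6, S5=8.
A1 regrets: 8, 0, 0, 6, 1 → max 8
A2 regrets: 0, 4, 1, 2, 4 → max 4
A3 regrets: 5, 1, 1, 6, 7 → max 7
A4 regrets: 4, 4, 9, 2, 0 → max 9
A5 regrets: 0, 0, 1, 0, 6 → max 6
Smallest max regret = 4 → A2.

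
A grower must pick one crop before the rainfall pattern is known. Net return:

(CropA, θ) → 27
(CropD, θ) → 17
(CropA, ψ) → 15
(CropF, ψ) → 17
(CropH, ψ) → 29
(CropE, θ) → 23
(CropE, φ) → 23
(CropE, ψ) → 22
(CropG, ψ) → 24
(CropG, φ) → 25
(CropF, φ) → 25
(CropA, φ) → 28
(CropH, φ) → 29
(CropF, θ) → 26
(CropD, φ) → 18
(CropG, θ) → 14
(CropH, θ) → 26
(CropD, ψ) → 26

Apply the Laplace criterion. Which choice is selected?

Row averages: CropD=61/3, CropH=28, CropA=70/3, CropG=21, CropE=68/3, CropF=68/3
Highest average = 28 → CropH.

CropH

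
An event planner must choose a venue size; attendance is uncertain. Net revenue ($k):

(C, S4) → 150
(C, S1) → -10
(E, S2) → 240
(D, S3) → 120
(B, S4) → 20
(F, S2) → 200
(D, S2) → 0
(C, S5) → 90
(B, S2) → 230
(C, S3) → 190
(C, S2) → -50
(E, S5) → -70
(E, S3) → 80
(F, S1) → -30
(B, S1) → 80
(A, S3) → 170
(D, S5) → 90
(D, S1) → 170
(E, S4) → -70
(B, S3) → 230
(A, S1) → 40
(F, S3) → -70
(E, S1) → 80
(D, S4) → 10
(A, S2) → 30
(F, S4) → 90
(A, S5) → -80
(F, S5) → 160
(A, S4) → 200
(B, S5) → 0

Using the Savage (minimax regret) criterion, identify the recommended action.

Column bests: S1=170, S2=240, S3=230, S4=200, S5=160.
A regrets: 130, 210, 60, 0, 240 → max 240
B regrets: 90, 10, 0, 180, 160 → max 180
C regrets: 180, 290, 40, 50, 70 → max 290
D regrets: 0, 240, 110, 190, 70 → max 240
E regrets: 90, 0, 150, 270, 230 → max 270
F regrets: 200, 40, 300, 110, 0 → max 300
Smallest max regret = 180 → B.

B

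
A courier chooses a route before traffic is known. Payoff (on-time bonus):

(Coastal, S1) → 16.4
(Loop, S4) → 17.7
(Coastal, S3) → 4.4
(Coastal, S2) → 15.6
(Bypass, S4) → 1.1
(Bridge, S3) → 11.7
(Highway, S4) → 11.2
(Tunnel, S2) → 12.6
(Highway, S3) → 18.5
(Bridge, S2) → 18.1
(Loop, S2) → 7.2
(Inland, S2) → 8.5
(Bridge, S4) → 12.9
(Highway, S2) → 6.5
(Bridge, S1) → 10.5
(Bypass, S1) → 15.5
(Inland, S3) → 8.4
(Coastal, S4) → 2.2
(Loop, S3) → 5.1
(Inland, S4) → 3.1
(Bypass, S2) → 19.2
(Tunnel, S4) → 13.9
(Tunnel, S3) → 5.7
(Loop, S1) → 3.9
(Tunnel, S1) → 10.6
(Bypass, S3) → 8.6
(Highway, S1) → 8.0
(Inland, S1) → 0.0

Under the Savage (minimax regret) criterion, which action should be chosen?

Bridge

Column bests: S1=16.4, S2=19.2, S3=18.5, S4=17.7.
Bridge regrets: 5.9, 1.1, 6.8, 4.8 → max 6.8
Tunnel regrets: 5.8, 6.6, 12.8, 3.8 → max 12.8
Bypass regrets: 0.9, 0.0, 9.9, 16.6 → max 16.6
Coastal regrets: 0.0, 3.6, 14.1, 15.5 → max 15.5
Loop regrets: 12.5, 12.0, 13.4, 0.0 → max 13.4
Highway regrets: 8.4, 12.7, 0.0, 6.5 → max 12.7
Inland regrets: 16.4, 10.7, 10.1, 14.6 → max 16.4
Smallest max regret = 6.8 → Bridge.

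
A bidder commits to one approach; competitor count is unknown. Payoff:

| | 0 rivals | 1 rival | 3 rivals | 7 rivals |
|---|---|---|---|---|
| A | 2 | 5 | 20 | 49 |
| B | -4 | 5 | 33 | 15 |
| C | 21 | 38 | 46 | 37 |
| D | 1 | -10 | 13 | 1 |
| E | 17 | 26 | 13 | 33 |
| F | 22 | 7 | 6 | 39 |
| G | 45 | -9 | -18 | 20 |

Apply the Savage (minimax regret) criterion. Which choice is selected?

C

Column bests: 0 rivals=45, 1 rival=38, 3 rivals=46, 7 rivals=49.
A regrets: 43, 33, 26, 0 → max 43
B regrets: 49, 33, 13, 34 → max 49
C regrets: 24, 0, 0, 12 → max 24
D regrets: 44, 48, 33, 48 → max 48
E regrets: 28, 12, 33, 16 → max 33
F regrets: 23, 31, 40, 10 → max 40
G regrets: 0, 47, 64, 29 → max 64
Smallest max regret = 24 → C.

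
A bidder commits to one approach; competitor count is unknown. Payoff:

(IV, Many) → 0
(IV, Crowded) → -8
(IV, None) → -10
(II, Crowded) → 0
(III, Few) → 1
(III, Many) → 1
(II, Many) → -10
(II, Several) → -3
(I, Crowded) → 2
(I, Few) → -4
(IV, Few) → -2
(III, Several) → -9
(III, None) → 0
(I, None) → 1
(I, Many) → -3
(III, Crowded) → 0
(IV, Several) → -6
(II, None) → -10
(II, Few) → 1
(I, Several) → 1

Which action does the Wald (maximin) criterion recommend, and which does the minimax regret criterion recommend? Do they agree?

maximin → I; minimax regret → I (agree)

Row minima: I=-4, II=-10, III=-9, IV=-10
Best worst-case = -4 → I.
Column bests: None=1, Few=1, Several=1, Many=1, Crowded=2.
I regrets: 0, 5, 0, 4, 0 → max 5
II regrets: 11, 0, 4, 11, 2 → max 11
III regrets: 1, 0, 10, 0, 2 → max 10
IV regrets: 11, 3, 7, 1, 10 → max 11
Smallest max regret = 5 → I.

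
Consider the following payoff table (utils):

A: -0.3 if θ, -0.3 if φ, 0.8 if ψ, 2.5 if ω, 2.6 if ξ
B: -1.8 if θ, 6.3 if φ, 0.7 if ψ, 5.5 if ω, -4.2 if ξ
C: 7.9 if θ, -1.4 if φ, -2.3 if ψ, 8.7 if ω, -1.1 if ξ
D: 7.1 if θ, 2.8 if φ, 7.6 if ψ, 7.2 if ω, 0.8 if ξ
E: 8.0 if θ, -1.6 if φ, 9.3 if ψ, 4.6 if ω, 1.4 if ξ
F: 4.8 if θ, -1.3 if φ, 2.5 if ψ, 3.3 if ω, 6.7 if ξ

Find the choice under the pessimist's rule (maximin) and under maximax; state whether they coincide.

Row minima: A=-0.3, B=-4.2, C=-2.3, D=0.8, E=-1.6, F=-1.3
Best worst-case = 0.8 → D.
Row maxima: A=2.6, B=6.3, C=8.7, D=7.6, E=9.3, F=6.7
Best best-case = 9.3 → E.

maximin → D; maximax → E (disagree)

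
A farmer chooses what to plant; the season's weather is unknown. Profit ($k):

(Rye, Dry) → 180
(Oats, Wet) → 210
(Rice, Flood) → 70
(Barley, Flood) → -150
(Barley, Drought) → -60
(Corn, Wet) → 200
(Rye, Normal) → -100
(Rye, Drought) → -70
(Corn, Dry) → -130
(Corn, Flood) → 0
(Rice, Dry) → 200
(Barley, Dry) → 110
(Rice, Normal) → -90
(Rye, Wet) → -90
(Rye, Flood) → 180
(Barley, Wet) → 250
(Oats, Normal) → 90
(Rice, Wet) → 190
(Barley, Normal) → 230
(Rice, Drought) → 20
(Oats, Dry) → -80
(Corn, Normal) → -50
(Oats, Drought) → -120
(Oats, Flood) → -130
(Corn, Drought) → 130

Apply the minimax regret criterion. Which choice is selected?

Column bests: Drought=130, Dry=200, Normal=230, Wet=250, Flood=180.
Barley regrets: 190, 90, 0, 0, 330 → max 330
Rye regrets: 200, 20, 330, 340, 0 → max 340
Rice regrets: 110, 0, 320, 60, 110 → max 320
Oats regrets: 250, 280, 140, 40, 310 → max 310
Corn regrets: 0, 330, 280, 50, 180 → max 330
Smallest max regret = 310 → Oats.

Oats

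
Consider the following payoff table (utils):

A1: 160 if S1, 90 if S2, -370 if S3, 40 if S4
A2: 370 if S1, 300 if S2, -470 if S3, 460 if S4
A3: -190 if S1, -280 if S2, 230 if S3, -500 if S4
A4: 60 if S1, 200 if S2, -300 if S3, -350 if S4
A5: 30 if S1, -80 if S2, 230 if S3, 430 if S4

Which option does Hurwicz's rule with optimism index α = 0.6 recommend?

A5

A1: 0.6·160 + 0.4·(-370) = -52
A2: 0.6·460 + 0.4·(-470) = 88
A3: 0.6·230 + 0.4·(-500) = -62
A4: 0.6·200 + 0.4·(-350) = -20
A5: 0.6·430 + 0.4·(-80) = 226
Highest Hurwicz score = 226 → A5.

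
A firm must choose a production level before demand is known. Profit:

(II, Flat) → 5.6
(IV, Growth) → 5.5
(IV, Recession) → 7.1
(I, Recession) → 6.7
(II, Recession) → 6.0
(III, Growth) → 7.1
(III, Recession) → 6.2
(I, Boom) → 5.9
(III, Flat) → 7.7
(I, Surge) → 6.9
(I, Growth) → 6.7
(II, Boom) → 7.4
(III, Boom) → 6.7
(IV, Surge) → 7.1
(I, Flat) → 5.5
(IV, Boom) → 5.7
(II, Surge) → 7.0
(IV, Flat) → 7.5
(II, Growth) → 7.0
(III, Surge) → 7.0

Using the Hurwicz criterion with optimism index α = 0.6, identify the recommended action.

III

I: 0.6·6.9 + 0.4·5.5 = 6.34
II: 0.6·7.4 + 0.4·5.6 = 6.68
III: 0.6·7.7 + 0.4·6.2 = 7.1
IV: 0.6·7.5 + 0.4·5.5 = 6.7
Highest Hurwicz score = 7.1 → III.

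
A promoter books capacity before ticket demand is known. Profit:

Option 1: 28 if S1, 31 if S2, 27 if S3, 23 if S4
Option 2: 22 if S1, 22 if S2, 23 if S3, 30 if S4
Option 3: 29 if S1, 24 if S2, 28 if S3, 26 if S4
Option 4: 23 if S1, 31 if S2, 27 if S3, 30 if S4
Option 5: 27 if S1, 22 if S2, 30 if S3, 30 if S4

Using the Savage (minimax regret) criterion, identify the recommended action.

Option 4

Column bests: S1=29, S2=31, S3=30, S4=30.
Option 1 regrets: 1, 0, 3, 7 → max 7
Option 2 regrets: 7, 9, 7, 0 → max 9
Option 3 regrets: 0, 7, 2, 4 → max 7
Option 4 regrets: 6, 0, 3, 0 → max 6
Option 5 regrets: 2, 9, 0, 0 → max 9
Smallest max regret = 6 → Option 4.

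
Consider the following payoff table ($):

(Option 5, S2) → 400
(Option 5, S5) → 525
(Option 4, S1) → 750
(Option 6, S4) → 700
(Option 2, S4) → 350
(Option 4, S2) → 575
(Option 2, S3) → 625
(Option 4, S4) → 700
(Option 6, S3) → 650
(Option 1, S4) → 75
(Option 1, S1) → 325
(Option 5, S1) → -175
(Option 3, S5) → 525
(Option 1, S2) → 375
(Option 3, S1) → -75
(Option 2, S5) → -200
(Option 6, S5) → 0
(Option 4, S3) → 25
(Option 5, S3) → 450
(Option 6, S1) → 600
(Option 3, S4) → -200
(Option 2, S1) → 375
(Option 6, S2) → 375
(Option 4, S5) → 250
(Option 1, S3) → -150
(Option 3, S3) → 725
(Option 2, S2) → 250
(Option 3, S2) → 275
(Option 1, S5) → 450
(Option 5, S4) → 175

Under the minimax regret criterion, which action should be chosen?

Column bests: S1=750, S2=575, S3=725, S4=700, S5=525.
Option 1 regrets: 425, 200, 875, 625, 75 → max 875
Option 2 regrets: 375, 325, 100, 350, 725 → max 725
Option 3 regrets: 825, 300, 0, 900, 0 → max 900
Option 4 regrets: 0, 0, 700, 0, 275 → max 700
Option 5 regrets: 925, 175, 275, 525, 0 → max 925
Option 6 regrets: 150, 200, 75, 0, 525 → max 525
Smallest max regret = 525 → Option 6.

Option 6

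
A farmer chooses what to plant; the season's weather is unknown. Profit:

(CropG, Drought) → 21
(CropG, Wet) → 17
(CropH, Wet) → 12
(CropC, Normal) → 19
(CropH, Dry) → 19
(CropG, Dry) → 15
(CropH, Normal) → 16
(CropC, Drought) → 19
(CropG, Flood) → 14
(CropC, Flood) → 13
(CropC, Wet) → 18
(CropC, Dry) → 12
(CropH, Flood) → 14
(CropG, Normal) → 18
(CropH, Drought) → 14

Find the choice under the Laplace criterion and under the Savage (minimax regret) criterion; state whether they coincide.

laplace → CropG; minimax regret → CropG (agree)

Row averages: CropC=16.2, CropG=17, CropH=15
Highest average = 17 → CropG.
Column bests: Drought=21, Dry=19, Normal=19, Wet=18, Flood=14.
CropC regrets: 2, 7, 0, 0, 1 → max 7
CropG regrets: 0, 4, 1, 1, 0 → max 4
CropH regrets: 7, 0, 3, 6, 0 → max 7
Smallest max regret = 4 → CropG.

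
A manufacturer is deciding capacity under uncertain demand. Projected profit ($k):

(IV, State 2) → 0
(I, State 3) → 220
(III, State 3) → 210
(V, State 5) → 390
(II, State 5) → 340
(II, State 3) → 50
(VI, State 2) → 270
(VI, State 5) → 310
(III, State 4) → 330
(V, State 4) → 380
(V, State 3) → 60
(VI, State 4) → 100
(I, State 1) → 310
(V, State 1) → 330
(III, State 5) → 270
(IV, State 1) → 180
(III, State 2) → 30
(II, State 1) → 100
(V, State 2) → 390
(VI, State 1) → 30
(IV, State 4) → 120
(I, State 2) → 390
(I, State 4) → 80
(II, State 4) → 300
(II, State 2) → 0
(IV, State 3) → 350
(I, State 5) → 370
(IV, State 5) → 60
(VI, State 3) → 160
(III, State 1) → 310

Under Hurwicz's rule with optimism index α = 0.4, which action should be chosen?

I: 0.4·390 + 0.6·80 = 204
II: 0.4·340 + 0.6·0 = 136
III: 0.4·330 + 0.6·30 = 150
IV: 0.4·350 + 0.6·0 = 140
V: 0.4·390 + 0.6·60 = 192
VI: 0.4·310 + 0.6·30 = 142
Highest Hurwicz score = 204 → I.

I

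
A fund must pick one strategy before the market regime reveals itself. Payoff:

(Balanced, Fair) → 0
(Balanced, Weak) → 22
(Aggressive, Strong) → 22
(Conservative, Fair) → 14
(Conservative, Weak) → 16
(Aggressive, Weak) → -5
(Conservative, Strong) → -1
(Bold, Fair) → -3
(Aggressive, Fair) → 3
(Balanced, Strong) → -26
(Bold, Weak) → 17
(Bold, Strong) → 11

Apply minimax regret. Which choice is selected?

Column bests: Weak=22, Fair=14, Strong=22.
Conservative regrets: 6, 0, 23 → max 23
Balanced regrets: 0, 14, 48 → max 48
Aggressive regrets: 27, 11, 0 → max 27
Bold regrets: 5, 17, 11 → max 17
Smallest max regret = 17 → Bold.

Bold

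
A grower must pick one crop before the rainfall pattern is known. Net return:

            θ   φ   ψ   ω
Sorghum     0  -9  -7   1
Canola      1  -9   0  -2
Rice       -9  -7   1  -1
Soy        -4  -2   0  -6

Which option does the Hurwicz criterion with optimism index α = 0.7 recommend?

Sorghum: 0.7·1 + 0.3·(-9) = -2
Canola: 0.7·1 + 0.3·(-9) = -2
Rice: 0.7·1 + 0.3·(-9) = -2
Soy: 0.7·0 + 0.3·(-6) = -1.8
Highest Hurwicz score = -1.8 → Soy.

Soy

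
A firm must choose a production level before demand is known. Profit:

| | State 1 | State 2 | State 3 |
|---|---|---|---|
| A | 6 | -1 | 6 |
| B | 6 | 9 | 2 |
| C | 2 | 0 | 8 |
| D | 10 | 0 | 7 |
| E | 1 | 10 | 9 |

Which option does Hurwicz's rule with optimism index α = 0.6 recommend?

A: 0.6·6 + 0.4·(-1) = 3.2
B: 0.6·9 + 0.4·2 = 6.2
C: 0.6·8 + 0.4·0 = 4.8
D: 0.6·10 + 0.4·0 = 6
E: 0.6·10 + 0.4·1 = 6.4
Highest Hurwicz score = 6.4 → E.

E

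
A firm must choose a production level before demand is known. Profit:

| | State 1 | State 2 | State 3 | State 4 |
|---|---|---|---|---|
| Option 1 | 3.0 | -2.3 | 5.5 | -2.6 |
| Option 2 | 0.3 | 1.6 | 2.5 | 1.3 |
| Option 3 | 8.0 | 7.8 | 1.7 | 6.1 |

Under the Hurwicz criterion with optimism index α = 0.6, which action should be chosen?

Option 3

Option 1: 0.6·5.5 + 0.4·(-2.6) = 2.26
Option 2: 0.6·2.5 + 0.4·0.3 = 1.62
Option 3: 0.6·8.0 + 0.4·1.7 = 5.48
Highest Hurwicz score = 5.48 → Option 3.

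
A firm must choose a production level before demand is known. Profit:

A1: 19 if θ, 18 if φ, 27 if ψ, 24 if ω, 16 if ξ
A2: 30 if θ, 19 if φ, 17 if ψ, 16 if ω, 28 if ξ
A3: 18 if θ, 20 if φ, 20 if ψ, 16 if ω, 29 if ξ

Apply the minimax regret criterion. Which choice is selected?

Column bests: θ=30, φ=20, ψ=27, ω=24, ξ=29.
A1 regrets: 11, 2, 0, 0, 13 → max 13
A2 regrets: 0, 1, 10, 8, 1 → max 10
A3 regrets: 12, 0, 7, 8, 0 → max 12
Smallest max regret = 10 → A2.

A2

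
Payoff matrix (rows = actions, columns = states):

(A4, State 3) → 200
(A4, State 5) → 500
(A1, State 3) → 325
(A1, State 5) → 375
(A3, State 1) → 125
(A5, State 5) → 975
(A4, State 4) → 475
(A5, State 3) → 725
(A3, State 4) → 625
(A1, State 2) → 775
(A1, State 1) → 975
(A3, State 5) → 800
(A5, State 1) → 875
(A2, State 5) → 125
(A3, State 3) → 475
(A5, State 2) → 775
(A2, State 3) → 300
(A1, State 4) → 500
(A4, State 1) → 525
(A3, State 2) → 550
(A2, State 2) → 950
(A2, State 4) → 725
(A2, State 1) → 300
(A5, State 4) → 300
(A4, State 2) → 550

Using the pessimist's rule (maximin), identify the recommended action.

A1

Row minima: A1=325, A2=125, A3=125, A4=200, A5=300
Best worst-case = 325 → A1.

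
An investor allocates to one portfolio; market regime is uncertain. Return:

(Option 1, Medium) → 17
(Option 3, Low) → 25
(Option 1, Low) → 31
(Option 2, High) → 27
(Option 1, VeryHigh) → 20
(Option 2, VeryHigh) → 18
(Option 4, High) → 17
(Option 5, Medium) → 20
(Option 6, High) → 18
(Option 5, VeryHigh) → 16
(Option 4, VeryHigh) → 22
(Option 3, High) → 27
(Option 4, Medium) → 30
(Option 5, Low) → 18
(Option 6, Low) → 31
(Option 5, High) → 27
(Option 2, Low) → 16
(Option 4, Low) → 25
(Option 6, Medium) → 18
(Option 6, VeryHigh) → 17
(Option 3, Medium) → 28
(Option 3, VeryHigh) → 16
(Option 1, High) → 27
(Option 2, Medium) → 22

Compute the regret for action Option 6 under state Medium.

12

Best payoff under Medium is 30.
Regret = 30 − 18 = 12.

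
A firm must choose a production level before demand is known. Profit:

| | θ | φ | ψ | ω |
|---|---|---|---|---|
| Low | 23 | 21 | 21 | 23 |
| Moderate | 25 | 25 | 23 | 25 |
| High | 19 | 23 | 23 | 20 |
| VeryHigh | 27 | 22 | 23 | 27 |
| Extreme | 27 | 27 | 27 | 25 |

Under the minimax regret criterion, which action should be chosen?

Column bests: θ=27, φ=27, ψ=27, ω=27.
Low regrets: 4, 6, 6, 4 → max 6
Moderate regrets: 2, 2, 4, 2 → max 4
High regrets: 8, 4, 4, 7 → max 8
VeryHigh regrets: 0, 5, 4, 0 → max 5
Extreme regrets: 0, 0, 0, 2 → max 2
Smallest max regret = 2 → Extreme.

Extreme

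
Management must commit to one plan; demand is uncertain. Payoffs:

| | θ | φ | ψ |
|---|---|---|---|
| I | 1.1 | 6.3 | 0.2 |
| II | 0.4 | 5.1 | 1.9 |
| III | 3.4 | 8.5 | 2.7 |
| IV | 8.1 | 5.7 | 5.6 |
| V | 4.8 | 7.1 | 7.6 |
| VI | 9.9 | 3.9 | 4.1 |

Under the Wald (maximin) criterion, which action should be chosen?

IV

Row minima: I=0.2, II=0.4, III=2.7, IV=5.6, V=4.8, VI=3.9
Best worst-case = 5.6 → IV.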